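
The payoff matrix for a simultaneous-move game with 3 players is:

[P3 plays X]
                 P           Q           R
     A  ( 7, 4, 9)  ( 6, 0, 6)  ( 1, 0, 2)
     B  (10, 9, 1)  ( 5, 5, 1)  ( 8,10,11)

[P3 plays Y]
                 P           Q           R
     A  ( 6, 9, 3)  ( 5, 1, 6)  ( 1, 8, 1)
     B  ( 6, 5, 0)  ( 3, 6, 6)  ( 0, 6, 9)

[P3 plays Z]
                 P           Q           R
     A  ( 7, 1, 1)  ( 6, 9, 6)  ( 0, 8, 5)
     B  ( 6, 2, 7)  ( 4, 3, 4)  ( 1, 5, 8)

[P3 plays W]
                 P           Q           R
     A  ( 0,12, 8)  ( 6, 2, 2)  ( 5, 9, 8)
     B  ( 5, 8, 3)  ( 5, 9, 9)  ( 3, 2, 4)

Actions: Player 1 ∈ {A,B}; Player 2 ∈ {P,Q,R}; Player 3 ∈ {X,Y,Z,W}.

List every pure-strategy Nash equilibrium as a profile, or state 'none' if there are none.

Nash profiles: (A,Q,Z), (B,R,X)

(A,P,X): not NE [P1→B gives 10>7]
(A,P,Y): not NE [P3→X gives 9>3]
(A,P,Z): not NE [P2→Q gives 9>1; P3→X gives 9>1]
(A,P,W): not NE [P1→B gives 5>0; P3→X gives 9>8]
(A,Q,X): not NE [P2→P gives 4>0]
(A,Q,Y): not NE [P2→P gives 9>1]
(A,Q,Z): NE
(A,Q,W): not NE [P2→P gives 12>2; P3→Z gives 6>2]
(A,R,X): not NE [P1→B gives 8>1; P2→P gives 4>0; P3→W gives 8>2]
(A,R,Y): not NE [P2→P gives 9>8; P3→W gives 8>1]
(A,R,Z): not NE [P1→B gives 1>0; P2→Q gives 9>8; P3→W gives 8>5]
(A,R,W): not NE [P2→P gives 12>9]
(B,P,X): not NE [P2→R gives 10>9; P3→Z gives 7>1]
(B,P,Y): not NE [P2→R gives 6>5; P3→Z gives 7>0]
(B,P,Z): not NE [P1→A gives 7>6; P2→R gives 5>2]
(B,P,W): not NE [P2→Q gives 9>8; P3→Z gives 7>3]
(B,Q,X): not NE [P1→A gives 6>5; P2→R gives 10>5; P3→W gives 9>1]
(B,Q,Y): not NE [P1→A gives 5>3; P3→W gives 9>6]
(B,Q,Z): not NE [P1→A gives 6>4; P2→R gives 5>3; P3→W gives 9>4]
(B,Q,W): not NE [P1→A gives 6>5]
(B,R,X): NE
(B,R,Y): not NE [P1→A gives 1>0; P3→X gives 11>9]
(B,R,Z): not NE [P3→X gives 11>8]
(B,R,W): not NE [P1→A gives 5>3; P2→Q gives 9>2; P3→X gives 11>4]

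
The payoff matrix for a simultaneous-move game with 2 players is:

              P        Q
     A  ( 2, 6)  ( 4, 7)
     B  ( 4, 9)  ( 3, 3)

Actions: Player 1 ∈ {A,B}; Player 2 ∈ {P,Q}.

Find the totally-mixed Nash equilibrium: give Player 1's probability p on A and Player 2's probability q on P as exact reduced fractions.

P1 indiff ⇒ q·2+(1-q)·4 = q·4+(1-q)·3 ⇒ q(-2) = (1-q)(-1) ⇒ q = 1/3
P2 indiff ⇒ p·6+(1-p)·9 = p·7+(1-p)·3 ⇒ p(-1) = (1-p)(-6) ⇒ p = 6/7

(p,q) = (6/7, 1/3)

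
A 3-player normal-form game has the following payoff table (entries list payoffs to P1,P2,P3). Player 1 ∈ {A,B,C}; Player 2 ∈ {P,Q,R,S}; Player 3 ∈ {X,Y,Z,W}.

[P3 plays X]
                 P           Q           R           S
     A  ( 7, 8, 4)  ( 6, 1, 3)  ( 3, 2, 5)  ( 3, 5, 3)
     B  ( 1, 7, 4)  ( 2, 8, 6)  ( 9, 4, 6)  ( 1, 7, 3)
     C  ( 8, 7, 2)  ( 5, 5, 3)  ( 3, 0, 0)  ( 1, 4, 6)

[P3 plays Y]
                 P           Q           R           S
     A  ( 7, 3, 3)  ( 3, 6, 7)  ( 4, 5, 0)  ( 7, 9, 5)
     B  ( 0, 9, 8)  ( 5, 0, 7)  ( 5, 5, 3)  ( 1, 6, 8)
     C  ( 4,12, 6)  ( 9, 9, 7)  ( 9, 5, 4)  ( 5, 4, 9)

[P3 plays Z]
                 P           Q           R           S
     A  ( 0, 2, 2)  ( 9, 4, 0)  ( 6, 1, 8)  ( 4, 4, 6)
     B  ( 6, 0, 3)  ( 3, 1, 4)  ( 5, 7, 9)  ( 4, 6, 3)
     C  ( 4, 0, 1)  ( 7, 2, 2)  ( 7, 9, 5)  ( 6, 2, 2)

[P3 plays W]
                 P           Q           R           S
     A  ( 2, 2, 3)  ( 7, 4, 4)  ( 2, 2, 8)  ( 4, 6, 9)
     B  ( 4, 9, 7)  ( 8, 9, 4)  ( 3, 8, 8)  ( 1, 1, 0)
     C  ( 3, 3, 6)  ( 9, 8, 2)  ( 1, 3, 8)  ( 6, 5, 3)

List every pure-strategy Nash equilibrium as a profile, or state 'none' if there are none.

Equilibria: none

(A,P,X): not NE [P1→C gives 8>7]
(A,P,Y): not NE [P2→S gives 9>3; P3→X gives 4>3]
(A,P,Z): not NE [P1→B gives 6>0; P2→S gives 4>2; P3→X gives 4>2]
(A,P,W): not NE [P1→B gives 4>2; P2→S gives 6>2; P3→X gives 4>3]
(A,Q,X): not NE [P2→P gives 8>1; P3→Y gives 7>3]
(A,Q,Y): not NE [P1→C gives 9>3; P2→S gives 9>6]
(A,Q,Z): not NE [P3→Y gives 7>0]
(A,Q,W): not NE [P1→C gives 9>7; P2→S gives 6>4; P3→Y gives 7>4]
(A,R,X): not NE [P1→B gives 9>3; P2→P gives 8>2; P3→W gives 8>5]
(A,R,Y): not NE [P1→C gives 9>4; P2→S gives 9>5; P3→W gives 8>0]
(A,R,Z): not NE [P1→C gives 7>6; P2→S gives 4>1]
(A,R,W): not NE [P1→B gives 3>2; P2→S gives 6>2]
(A,S,X): not NE [P2→P gives 8>5; P3→W gives 9>3]
(A,S,Y): not NE [P3→W gives 9>5]
(A,S,Z): not NE [P1→C gives 6>4; P3→W gives 9>6]
(A,S,W): not NE [P1→C gives 6>4]
(B,P,X): not NE [P1→C gives 8>1; P2→Q gives 8>7; P3→Y gives 8>4]
(B,P,Y): not NE [P1→A gives 7>0]
(B,P,Z): not NE [P2→R gives 7>0; P3→Y gives 8>3]
(B,P,W): not NE [P3→Y gives 8>7]
(B,Q,X): not NE [P1→A gives 6>2; P3→Y gives 7>6]
(B,Q,Y): not NE [P1→C gives 9>5; P2→P gives 9>0]
(B,Q,Z): not NE [P1→A gives 9>3; P2→R gives 7>1; P3→Y gives 7>4]
(B,Q,W): not NE [P1→C gives 9>8; P3→Y gives 7>4]
(B,R,X): not NE [P2→Q gives 8>4; P3→Z gives 9>6]
(B,R,Y): not NE [P1→C gives 9>5; P2→P gives 9>5; P3→Z gives 9>3]
(B,R,Z): not NE [P1→C gives 7>5]
(B,R,W): not NE [P2→Q gives 9>8; P3→Z gives 9>8]
(B,S,X): not NE [P1→A gives 3>1; P2→Q gives 8>7; P3→Y gives 8>3]
(B,S,Y): not NE [P1→A gives 7>1; P2→P gives 9>6]
(B,S,Z): not NE [P1→C gives 6>4; P2→R gives 7>6; P3→Y gives 8>3]
(B,S,W): not NE [P1→C gives 6>1; P2→Q gives 9>1; P3→Y gives 8>0]
(C,P,X): not NE [P3→W gives 6>2]
(C,P,Y): not NE [P1→A gives 7>4]
(C,P,Z): not NE [P1→B gives 6>4; P2→R gives 9>0; P3→W gives 6>1]
(C,P,W): not NE [P1→B gives 4>3; P2→Q gives 8>3]
(C,Q,X): not NE [P1→A gives 6>5; P2→P gives 7>5; P3→Y gives 7>3]
(C,Q,Y): not NE [P2→P gives 12>9]
(C,Q,Z): not NE [P1→A gives 9>7; P2→R gives 9>2; P3→Y gives 7>2]
(C,Q,W): not NE [P3→Y gives 7>2]
(C,R,X): not NE [P1→B gives 9>3; P2→P gives 7>0; P3→W gives 8>0]
(C,R,Y): not NE [P2→P gives 12>5; P3→W gives 8>4]
(C,R,Z): not NE [P3→W gives 8>5]
(C,R,W): not NE [P1→B gives 3>1; P2→Q gives 8>3]
(C,S,X): not NE [P1→A gives 3>1; P2→P gives 7>4; P3→Y gives 9>6]
(C,S,Y): not NE [P1→A gives 7>5; P2→P gives 12>4]
(C,S,Z): not NE [P2→R gives 9>2; P3→Y gives 9>2]
(C,S,W): not NE [P2→Q gives 8>5; P3→Y gives 9>3]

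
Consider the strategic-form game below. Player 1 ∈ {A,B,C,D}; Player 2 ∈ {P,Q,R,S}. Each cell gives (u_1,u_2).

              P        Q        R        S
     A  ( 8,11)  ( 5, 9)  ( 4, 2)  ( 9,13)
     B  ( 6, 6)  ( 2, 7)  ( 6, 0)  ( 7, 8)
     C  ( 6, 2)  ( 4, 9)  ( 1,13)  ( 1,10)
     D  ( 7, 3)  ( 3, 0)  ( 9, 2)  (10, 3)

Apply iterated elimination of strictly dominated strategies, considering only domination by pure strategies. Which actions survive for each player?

Remaining: P1:{A,D} P2:{P,S}

P1 drop B (D beats it: P:7>6 Q:3>2 R:9>6 S:10>7)
P1 drop C (A beats it: P:8>6 Q:5>4 R:4>1 S:9>1)
P2 drop Q (P beats it: A:11>9 D:3>0)
P2 drop R (P beats it: A:11>2 D:3>2)
P1→{A,D} P2→{P,S}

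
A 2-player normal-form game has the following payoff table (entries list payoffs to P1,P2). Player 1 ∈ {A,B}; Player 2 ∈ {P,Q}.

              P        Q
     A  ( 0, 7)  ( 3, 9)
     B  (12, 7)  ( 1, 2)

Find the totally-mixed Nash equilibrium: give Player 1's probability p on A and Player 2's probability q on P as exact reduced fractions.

P1 indiff ⇒ q·0+(1-q)·3 = q·12+(1-q)·1 ⇒ q(-12) = (1-q)(-2) ⇒ q = 1/7
P2 indiff ⇒ p·7+(1-p)·7 = p·9+(1-p)·2 ⇒ p(-2) = (1-p)(-5) ⇒ p = 5/7

P1 mixes 5/7 on A; P2 mixes 1/7 on P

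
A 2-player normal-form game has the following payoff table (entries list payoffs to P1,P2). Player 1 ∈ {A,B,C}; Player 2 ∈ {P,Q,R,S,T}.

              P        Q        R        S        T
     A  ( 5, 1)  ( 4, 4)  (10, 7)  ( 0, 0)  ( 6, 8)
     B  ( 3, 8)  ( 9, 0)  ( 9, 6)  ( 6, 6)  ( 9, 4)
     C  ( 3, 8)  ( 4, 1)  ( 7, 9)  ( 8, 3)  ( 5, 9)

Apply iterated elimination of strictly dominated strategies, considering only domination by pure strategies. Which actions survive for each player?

IESDS → P1:{A,B} P2:{P,R,T}

P2 drop Q (R beats it: A:7>4 B:6>0 C:9>1)
P2 drop S (P beats it: A:1>0 B:8>6 C:8>3)
P1 drop C (A beats it: P:5>3 R:10>7 T:6>5)
P1→{A,B} P2→{P,R,T}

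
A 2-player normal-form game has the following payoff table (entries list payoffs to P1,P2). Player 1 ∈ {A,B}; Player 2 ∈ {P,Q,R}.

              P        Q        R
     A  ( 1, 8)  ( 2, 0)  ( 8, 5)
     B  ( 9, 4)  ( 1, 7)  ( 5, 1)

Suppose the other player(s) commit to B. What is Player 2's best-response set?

argmax u_2 = {Q}

u_2(P vs B) = 4
u_2(Q vs B) = 7
u_2(R vs B) = 1
max payoff 7 at {Q}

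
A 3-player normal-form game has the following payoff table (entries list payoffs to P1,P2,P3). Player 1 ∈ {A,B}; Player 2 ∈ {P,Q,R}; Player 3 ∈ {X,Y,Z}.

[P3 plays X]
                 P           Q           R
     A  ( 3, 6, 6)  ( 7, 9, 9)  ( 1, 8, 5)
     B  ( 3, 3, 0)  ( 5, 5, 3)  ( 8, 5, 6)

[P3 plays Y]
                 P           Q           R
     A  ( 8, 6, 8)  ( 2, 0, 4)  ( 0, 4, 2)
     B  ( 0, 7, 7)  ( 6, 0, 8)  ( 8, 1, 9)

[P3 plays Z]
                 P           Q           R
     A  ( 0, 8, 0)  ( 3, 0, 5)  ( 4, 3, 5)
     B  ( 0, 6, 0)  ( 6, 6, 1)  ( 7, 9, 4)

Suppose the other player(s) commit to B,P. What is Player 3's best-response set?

argmax u_3 = {Y}

u_3(X vs B,P) = 0
u_3(Y vs B,P) = 7
u_3(Z vs B,P) = 0
max payoff 7 at {Y}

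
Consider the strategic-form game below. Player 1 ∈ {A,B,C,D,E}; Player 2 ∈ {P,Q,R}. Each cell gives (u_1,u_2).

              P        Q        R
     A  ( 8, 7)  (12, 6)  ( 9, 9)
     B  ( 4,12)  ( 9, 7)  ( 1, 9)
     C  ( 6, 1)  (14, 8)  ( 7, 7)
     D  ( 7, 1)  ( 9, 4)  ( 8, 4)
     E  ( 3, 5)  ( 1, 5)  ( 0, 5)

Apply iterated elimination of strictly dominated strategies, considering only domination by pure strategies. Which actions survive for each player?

P1 drop B (A beats it: P:8>4 Q:12>9 R:9>1)
P1 drop D (A beats it: P:8>7 Q:12>9 R:9>8)
P1 drop E (A beats it: P:8>3 Q:12>1 R:9>0)
P2 drop P (R beats it: A:9>7 C:7>1)
P1→{A,C} P2→{Q,R}

Survivors P1:{A,C} P2:{Q,R}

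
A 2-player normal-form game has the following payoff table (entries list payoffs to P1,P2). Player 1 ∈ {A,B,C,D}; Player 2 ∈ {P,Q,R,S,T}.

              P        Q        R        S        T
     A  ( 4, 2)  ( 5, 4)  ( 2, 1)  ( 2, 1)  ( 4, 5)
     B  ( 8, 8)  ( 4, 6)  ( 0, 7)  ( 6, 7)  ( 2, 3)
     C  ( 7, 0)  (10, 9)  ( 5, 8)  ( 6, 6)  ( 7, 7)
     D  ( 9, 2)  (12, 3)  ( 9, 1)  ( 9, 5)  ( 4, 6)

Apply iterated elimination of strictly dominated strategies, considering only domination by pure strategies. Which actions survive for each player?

P1 drop A (C beats it: P:7>4 Q:10>5 R:5>2 S:6>2 T:7>4)
P1 drop B (D beats it: P:9>8 Q:12>4 R:9>0 S:9>6 T:4>2)
P2 drop P (Q beats it: C:9>0 D:3>2)
P2 drop R (Q beats it: C:9>8 D:3>1)
P2 drop S (T beats it: C:7>6 D:6>5)
P1→{C,D} P2→{Q,T}

Remaining: P1:{C,D} P2:{Q,T}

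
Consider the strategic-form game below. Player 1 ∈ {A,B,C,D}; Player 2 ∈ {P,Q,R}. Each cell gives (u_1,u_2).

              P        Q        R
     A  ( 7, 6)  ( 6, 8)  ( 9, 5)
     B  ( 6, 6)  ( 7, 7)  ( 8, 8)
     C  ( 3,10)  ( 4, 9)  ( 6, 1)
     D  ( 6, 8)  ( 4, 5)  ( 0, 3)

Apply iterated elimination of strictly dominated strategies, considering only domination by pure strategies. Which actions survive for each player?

IESDS → P1:{A,B} P2:{Q,R}

P1 drop C (A beats it: P:7>3 Q:6>4 R:9>6)
P1 drop D (A beats it: P:7>6 Q:6>4 R:9>0)
P2 drop P (Q beats it: A:8>6 B:7>6)
P1→{A,B} P2→{Q,R}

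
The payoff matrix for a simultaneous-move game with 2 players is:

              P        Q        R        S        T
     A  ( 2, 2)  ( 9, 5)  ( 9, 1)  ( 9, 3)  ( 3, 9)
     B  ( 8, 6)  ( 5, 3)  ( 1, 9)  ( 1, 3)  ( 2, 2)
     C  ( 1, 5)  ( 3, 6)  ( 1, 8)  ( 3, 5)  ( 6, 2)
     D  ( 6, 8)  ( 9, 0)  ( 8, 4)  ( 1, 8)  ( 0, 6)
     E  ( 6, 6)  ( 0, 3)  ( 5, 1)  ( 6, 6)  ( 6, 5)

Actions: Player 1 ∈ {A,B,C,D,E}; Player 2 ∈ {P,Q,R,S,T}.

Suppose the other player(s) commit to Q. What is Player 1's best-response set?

argmax u_1 = {A,D}

u_1(A vs Q) = 9
u_1(B vs Q) = 5
u_1(C vs Q) = 3
u_1(D vs Q) = 9
u_1(E vs Q) = 0
max payoff 9 at {A,D}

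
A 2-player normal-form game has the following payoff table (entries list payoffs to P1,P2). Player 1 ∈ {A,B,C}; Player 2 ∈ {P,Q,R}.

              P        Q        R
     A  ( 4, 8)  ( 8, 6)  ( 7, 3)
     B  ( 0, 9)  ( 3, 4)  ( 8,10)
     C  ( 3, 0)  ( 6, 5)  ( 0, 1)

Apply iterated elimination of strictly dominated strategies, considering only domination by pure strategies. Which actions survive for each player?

P1 drop C (A beats it: P:4>3 Q:8>6 R:7>0)
P2 drop Q (P beats it: A:8>6 B:9>4)
P1→{A,B} P2→{P,R}

IESDS → P1:{A,B} P2:{P,R}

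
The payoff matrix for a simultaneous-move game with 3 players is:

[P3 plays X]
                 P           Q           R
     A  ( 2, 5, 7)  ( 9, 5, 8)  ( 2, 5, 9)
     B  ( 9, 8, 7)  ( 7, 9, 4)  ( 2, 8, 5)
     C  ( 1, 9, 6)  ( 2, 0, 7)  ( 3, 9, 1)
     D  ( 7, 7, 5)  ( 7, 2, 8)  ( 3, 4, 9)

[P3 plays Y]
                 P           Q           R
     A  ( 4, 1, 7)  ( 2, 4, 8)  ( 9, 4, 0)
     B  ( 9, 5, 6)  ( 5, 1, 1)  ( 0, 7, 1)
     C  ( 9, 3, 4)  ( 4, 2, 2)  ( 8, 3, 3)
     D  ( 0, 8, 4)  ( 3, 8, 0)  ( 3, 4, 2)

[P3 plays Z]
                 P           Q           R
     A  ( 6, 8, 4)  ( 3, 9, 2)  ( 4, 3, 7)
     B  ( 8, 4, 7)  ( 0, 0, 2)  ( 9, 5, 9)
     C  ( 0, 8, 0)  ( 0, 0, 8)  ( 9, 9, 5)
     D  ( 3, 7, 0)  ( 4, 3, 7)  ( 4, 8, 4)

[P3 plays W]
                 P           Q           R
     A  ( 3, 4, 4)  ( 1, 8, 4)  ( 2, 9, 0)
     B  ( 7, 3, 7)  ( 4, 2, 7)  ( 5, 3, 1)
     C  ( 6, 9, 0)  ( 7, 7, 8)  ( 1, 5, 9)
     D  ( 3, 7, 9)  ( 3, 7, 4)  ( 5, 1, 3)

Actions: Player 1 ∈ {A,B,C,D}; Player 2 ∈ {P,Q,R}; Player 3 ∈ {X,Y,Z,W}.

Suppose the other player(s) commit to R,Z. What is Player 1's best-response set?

u_1(A vs R,Z) = 4
u_1(B vs R,Z) = 9
u_1(C vs R,Z) = 9
u_1(D vs R,Z) = 4
max payoff 9 at {B,C}

BR_1 = {B,C}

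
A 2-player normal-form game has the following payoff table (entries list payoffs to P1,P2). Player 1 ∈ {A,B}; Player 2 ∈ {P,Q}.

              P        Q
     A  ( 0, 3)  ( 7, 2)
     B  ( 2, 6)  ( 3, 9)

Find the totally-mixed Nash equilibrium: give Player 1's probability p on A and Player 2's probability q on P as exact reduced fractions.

P1 indiff ⇒ q·0+(1-q)·7 = q·2+(1-q)·3 ⇒ q(-2) = (1-q)(-4) ⇒ q = 2/3
P2 indiff ⇒ p·3+(1-p)·6 = p·2+(1-p)·9 ⇒ p(1) = (1-p)(3) ⇒ p = 3/4

(p,q) = (3/4, 2/3)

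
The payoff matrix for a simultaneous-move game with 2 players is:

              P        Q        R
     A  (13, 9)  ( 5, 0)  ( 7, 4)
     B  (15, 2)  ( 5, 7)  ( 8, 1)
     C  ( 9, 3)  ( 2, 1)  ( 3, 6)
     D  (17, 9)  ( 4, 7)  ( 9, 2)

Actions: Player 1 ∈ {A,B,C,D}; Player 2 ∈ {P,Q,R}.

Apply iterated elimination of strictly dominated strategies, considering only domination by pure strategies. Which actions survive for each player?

P1 drop C (A beats it: P:13>9 Q:5>2 R:7>3)
P2 drop R (P beats it: A:9>4 B:2>1 D:9>2)
P1→{A,B,D} P2→{P,Q}

Survivors P1:{A,B,D} P2:{P,Q}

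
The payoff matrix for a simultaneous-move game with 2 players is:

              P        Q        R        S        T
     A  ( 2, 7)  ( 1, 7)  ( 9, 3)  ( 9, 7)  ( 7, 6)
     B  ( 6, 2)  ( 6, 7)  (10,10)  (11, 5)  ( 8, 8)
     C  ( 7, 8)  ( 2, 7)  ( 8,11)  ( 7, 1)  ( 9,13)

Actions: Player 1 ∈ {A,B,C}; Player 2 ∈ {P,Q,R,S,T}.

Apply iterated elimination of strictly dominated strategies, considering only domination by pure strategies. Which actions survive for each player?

IESDS → P1:{B,C} P2:{R,T}

P1 drop A (B beats it: P:6>2 Q:6>1 R:10>9 S:11>9 T:8>7)
P2 drop P (R beats it: B:10>2 C:11>8)
P2 drop Q (R beats it: B:10>7 C:11>7)
P2 drop S (R beats it: B:10>5 C:11>1)
P1→{B,C} P2→{R,T}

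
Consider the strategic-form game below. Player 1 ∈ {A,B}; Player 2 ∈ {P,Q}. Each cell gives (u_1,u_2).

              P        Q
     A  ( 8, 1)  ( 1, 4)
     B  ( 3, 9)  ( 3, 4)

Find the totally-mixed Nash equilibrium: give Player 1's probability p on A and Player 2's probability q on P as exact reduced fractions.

P1 indiff ⇒ q·8+(1-q)·1 = q·3+(1-q)·3 ⇒ q(5) = (1-q)(2) ⇒ q = 2/7
P2 indiff ⇒ p·1+(1-p)·9 = p·4+(1-p)·4 ⇒ p(-3) = (1-p)(-5) ⇒ p = 5/8

p=5/8, q=2/7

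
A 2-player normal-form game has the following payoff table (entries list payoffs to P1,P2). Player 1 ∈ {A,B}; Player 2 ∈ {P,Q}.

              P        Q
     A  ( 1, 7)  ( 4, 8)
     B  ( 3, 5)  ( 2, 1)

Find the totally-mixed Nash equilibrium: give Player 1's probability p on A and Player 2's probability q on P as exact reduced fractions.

p=4/5, q=1/2

P1 indiff ⇒ q·1+(1-q)·4 = q·3+(1-q)·2 ⇒ q(-2) = (1-q)(-2) ⇒ q = 1/2
P2 indiff ⇒ p·7+(1-p)·5 = p·8+(1-p)·1 ⇒ p(-1) = (1-p)(-4) ⇒ p = 4/5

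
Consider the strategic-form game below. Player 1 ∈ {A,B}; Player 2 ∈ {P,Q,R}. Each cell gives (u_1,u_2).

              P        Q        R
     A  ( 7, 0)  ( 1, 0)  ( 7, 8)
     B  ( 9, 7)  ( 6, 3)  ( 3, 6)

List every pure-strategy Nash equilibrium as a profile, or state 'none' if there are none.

(A,P): not NE [P1→B gives 9>7; P2→R gives 8>0]
(A,Q): not NE [P1→B gives 6>1; P2→R gives 8>0]
(A,R): NE
(B,P): NE
(B,Q): not NE [P2→P gives 7>3]
(B,R): not NE [P1→A gives 7>3; P2→P gives 7>6]

PSNE = {(A,R), (B,P)}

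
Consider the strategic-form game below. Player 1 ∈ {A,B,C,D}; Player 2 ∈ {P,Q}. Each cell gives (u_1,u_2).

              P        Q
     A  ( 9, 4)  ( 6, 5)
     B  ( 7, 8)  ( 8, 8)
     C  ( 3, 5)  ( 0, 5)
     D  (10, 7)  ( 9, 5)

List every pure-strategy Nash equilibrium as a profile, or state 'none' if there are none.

(A,P): not NE [P1→D gives 10>9; P2→Q gives 5>4]
(A,Q): not NE [P1→D gives 9>6]
(B,P): not NE [P1→D gives 10>7]
(B,Q): not NE [P1→D gives 9>8]
(C,P): not NE [P1→D gives 10>3]
(C,Q): not NE [P1→D gives 9>0]
(D,P): NE
(D,Q): not NE [P2→P gives 7>5]

Nash profiles: (D,P)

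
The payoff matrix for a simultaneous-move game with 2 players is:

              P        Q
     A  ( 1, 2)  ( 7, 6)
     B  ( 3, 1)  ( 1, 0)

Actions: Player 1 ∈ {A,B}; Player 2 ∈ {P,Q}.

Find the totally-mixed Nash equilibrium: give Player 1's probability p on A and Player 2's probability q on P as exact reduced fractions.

P1 indiff ⇒ q·1+(1-q)·7 = q·3+(1-q)·1 ⇒ q(-2) = (1-q)(-6) ⇒ q = 3/4
P2 indiff ⇒ p·2+(1-p)·1 = p·6+(1-p)·0 ⇒ p(-4) = (1-p)(-1) ⇒ p = 1/5

p=1/5, q=3/4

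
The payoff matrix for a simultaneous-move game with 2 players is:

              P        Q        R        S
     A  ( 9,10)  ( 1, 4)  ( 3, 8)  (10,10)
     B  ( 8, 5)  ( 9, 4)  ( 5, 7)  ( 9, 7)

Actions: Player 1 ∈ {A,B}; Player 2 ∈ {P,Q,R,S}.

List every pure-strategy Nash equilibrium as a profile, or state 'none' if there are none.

(A,P): NE
(A,Q): not NE [P1→B gives 9>1; P2→S gives 10>4]
(A,R): not NE [P1→B gives 5>3; P2→S gives 10>8]
(A,S): NE
(B,P): not NE [P1→A gives 9>8; P2→S gives 7>5]
(B,Q): not NE [P2→S gives 7>4]
(B,R): NE
(B,S): not NE [P1→A gives 10>9]

NE set: (A,P), (A,S), (B,R)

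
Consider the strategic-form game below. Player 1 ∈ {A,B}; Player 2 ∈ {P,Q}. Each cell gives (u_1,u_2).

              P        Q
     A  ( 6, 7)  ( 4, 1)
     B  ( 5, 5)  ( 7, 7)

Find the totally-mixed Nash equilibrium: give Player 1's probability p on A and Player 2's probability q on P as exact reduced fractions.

P1 mixes 1/4 on A; P2 mixes 3/4 on P

P1 indiff ⇒ q·6+(1-q)·4 = q·5+(1-q)·7 ⇒ q(1) = (1-q)(3) ⇒ q = 3/4
P2 indiff ⇒ p·7+(1-p)·5 = p·1+(1-p)·7 ⇒ p(6) = (1-p)(2) ⇒ p = 1/4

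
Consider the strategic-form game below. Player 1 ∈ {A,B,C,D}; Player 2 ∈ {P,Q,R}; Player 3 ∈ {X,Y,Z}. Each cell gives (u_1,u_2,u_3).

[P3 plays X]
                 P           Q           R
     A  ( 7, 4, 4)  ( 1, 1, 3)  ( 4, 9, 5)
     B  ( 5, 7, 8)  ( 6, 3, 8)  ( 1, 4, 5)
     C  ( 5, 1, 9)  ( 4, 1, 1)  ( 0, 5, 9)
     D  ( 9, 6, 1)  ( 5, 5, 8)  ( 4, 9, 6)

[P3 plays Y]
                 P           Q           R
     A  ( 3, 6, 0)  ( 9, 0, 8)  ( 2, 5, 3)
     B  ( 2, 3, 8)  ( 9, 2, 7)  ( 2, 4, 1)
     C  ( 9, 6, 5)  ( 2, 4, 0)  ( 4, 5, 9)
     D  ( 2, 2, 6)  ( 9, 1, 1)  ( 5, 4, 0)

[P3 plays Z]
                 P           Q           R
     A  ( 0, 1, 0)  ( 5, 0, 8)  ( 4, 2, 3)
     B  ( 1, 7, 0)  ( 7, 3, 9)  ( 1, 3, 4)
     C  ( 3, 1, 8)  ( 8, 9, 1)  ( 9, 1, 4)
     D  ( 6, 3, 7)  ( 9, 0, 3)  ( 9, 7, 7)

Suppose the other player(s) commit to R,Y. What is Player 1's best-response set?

argmax u_1 = {D}

u_1(A vs R,Y) = 2
u_1(B vs R,Y) = 2
u_1(C vs R,Y) = 4
u_1(D vs R,Y) = 5
max payoff 5 at {D}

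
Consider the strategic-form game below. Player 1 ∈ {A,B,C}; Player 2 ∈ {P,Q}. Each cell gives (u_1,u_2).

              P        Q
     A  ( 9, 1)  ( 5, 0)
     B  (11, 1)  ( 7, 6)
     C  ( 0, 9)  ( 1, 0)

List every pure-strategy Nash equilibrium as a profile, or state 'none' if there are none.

Nash profiles: (B,Q)

(A,P): not NE [P1→B gives 11>9]
(A,Q): not NE [P1→B gives 7>5; P2→P gives 1>0]
(B,P): not NE [P2→Q gives 6>1]
(B,Q): NE
(C,P): not NE [P1→B gives 11>0]
(C,Q): not NE [P1→B gives 7>1; P2→P gives 9>0]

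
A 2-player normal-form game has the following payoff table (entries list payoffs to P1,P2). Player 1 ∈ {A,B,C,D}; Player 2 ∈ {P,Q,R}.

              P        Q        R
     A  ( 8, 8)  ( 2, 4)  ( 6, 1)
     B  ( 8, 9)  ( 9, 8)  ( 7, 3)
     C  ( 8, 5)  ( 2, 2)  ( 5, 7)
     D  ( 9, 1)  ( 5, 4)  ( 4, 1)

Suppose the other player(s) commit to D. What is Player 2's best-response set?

u_2(P vs D) = 1
u_2(Q vs D) = 4
u_2(R vs D) = 1
max payoff 4 at {Q}

argmax u_2 = {Q}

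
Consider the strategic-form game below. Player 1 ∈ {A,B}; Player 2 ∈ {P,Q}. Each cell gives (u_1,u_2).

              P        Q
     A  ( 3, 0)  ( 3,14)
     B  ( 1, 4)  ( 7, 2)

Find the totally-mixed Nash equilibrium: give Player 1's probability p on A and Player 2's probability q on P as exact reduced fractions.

P1 indiff ⇒ q·3+(1-q)·3 = q·1+(1-q)·7 ⇒ q(2) = (1-q)(4) ⇒ q = 2/3
P2 indiff ⇒ p·0+(1-p)·4 = p·14+(1-p)·2 ⇒ p(-14) = (1-p)(-2) ⇒ p = 1/8

(p,q) = (1/8, 2/3)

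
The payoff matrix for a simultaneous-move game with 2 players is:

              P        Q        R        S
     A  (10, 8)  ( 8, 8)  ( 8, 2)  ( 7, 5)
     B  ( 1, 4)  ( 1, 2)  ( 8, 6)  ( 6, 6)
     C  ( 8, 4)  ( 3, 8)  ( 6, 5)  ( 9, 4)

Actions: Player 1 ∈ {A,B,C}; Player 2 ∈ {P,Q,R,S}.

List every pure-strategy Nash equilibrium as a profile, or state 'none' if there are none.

NE set: (A,P), (A,Q), (B,R)

(A,P): NE
(A,Q): NE
(A,R): not NE [P2→Q gives 8>2]
(A,S): not NE [P1→C gives 9>7; P2→Q gives 8>5]
(B,P): not NE [P1→A gives 10>1; P2→S gives 6>4]
(B,Q): not NE [P1→A gives 8>1; P2→S gives 6>2]
(B,R): NE
(B,S): not NE [P1→C gives 9>6]
(C,P): not NE [P1→A gives 10>8; P2→Q gives 8>4]
(C,Q): not NE [P1→A gives 8>3]
(C,R): not NE [P1→B gives 8>6; P2→Q gives 8>5]
(C,S): not NE [P2→Q gives 8>4]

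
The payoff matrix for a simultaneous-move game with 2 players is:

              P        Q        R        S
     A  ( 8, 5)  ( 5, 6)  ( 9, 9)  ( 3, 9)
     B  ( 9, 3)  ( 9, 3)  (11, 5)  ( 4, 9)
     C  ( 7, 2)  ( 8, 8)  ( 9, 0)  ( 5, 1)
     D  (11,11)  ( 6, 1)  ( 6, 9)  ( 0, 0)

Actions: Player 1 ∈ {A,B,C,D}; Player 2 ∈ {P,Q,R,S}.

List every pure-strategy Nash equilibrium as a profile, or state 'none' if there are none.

PSNE = {(D,P)}

(A,P): not NE [P1→D gives 11>8; P2→S gives 9>5]
(A,Q): not NE [P1→B gives 9>5; P2→S gives 9>6]
(A,R): not NE [P1→B gives 11>9]
(A,S): not NE [P1→C gives 5>3]
(B,P): not NE [P1→D gives 11>9; P2→S gives 9>3]
(B,Q): not NE [P2→S gives 9>3]
(B,R): not NE [P2→S gives 9>5]
(B,S): not NE [P1→C gives 5>4]
(C,P): not NE [P1→D gives 11>7; P2→Q gives 8>2]
(C,Q): not NE [P1→B gives 9>8]
(C,R): not NE [P1→B gives 11>9; P2→Q gives 8>0]
(C,S): not NE [P2→Q gives 8>1]
(D,P): NE
(D,Q): not NE [P1→B gives 9>6; P2→P gives 11>1]
(D,R): not NE [P1→B gives 11>6; P2→P gives 11>9]
(D,S): not NE [P1→C gives 5>0; P2→P gives 11>0]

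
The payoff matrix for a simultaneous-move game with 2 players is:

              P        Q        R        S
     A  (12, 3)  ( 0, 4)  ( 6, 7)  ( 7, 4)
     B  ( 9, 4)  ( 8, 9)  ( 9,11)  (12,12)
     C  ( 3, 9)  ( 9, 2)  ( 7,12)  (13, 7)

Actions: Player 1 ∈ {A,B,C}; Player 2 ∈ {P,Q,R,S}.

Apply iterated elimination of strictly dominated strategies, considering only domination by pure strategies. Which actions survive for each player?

Survivors P1:{B,C} P2:{R,S}

P2 drop P (R beats it: A:7>3 B:11>4 C:12>9)
P1 drop A (B beats it: Q:8>0 R:9>6 S:12>7)
P2 drop Q (R beats it: B:11>9 C:12>2)
P1→{B,C} P2→{R,S}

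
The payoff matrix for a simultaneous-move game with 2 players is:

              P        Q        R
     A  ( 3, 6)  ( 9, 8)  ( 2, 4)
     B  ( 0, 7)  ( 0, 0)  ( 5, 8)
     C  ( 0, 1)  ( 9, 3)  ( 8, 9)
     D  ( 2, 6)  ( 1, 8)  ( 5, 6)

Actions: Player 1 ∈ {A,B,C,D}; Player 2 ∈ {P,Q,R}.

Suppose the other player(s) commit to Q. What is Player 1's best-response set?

u_1(A vs Q) = 9
u_1(B vs Q) = 0
u_1(C vs Q) = 9
u_1(D vs Q) = 1
max payoff 9 at {A,C}

P1 best: {A,C}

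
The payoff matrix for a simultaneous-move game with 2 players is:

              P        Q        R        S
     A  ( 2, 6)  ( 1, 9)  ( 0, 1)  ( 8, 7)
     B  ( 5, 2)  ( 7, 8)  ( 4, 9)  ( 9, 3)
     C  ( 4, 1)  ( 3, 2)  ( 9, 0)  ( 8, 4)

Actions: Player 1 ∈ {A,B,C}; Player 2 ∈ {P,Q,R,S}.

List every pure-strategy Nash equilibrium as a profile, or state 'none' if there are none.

No pure NE.

(A,P): not NE [P1→B gives 5>2; P2→Q gives 9>6]
(A,Q): not NE [P1→B gives 7>1]
(A,R): not NE [P1→C gives 9>0; P2→Q gives 9>1]
(A,S): not NE [P1→B gives 9>8; P2→Q gives 9>7]
(B,P): not NE [P2→R gives 9>2]
(B,Q): not NE [P2→R gives 9>8]
(B,R): not NE [P1→C gives 9>4]
(B,S): not NE [P2→R gives 9>3]
(C,P): not NE [P1→B gives 5>4; P2→S gives 4>1]
(C,Q): not NE [P1→B gives 7>3; P2→S gives 4>2]
(C,R): not NE [P2→S gives 4>0]
(C,S): not NE [P1→B gives 9>8]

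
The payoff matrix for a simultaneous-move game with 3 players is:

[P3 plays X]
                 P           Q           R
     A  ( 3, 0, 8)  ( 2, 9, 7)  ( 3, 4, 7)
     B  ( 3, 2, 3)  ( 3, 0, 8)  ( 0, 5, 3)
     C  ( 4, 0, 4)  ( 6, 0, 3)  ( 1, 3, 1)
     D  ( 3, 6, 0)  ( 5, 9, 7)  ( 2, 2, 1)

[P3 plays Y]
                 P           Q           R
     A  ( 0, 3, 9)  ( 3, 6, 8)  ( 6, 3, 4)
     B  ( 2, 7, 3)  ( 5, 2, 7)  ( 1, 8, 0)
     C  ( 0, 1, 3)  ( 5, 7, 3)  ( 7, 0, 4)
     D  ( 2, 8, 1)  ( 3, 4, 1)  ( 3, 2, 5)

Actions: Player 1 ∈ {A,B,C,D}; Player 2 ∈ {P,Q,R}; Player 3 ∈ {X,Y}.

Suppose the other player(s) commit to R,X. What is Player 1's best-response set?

BR_1 = {A}

u_1(A vs R,X) = 3
u_1(B vs R,X) = 0
u_1(C vs R,X) = 1
u_1(D vs R,X) = 2
max payoff 3 at {A}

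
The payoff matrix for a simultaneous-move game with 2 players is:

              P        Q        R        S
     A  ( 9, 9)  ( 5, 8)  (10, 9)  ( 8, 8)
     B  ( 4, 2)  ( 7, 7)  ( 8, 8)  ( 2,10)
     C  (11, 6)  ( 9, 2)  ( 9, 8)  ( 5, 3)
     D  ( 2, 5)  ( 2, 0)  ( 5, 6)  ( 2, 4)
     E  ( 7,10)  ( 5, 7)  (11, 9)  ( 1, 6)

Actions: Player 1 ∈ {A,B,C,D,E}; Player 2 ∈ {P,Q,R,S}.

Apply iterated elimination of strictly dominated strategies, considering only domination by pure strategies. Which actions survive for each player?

P1 drop B (C beats it: P:11>4 Q:9>7 R:9>8 S:5>2)
P1 drop D (A beats it: P:9>2 Q:5>2 R:10>5 S:8>2)
P2 drop Q (P beats it: A:9>8 C:6>2 E:10>7)
P2 drop S (P beats it: A:9>8 C:6>3 E:10>6)
P1→{A,C,E} P2→{P,R}

IESDS → P1:{A,C,E} P2:{P,R}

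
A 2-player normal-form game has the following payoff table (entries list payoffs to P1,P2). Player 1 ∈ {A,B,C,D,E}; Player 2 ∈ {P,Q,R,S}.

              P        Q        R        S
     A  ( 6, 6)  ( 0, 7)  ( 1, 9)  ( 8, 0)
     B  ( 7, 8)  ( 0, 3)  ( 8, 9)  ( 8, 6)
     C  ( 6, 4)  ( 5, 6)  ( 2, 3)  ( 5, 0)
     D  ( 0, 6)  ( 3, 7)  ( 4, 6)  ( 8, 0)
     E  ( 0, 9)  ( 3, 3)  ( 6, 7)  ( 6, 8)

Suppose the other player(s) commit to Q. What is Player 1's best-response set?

argmax u_1 = {C}

u_1(A vs Q) = 0
u_1(B vs Q) = 0
u_1(C vs Q) = 5
u_1(D vs Q) = 3
u_1(E vs Q) = 3
max payoff 5 at {C}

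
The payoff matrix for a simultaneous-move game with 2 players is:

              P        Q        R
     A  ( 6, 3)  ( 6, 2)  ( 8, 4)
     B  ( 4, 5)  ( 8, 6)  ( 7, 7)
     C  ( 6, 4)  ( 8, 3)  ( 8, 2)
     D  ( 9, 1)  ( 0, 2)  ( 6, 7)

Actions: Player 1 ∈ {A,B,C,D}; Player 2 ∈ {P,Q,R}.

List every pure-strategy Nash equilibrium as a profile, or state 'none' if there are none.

PSNE = {(A,R)}

(A,P): not NE [P1→D gives 9>6; P2→R gives 4>3]
(A,Q): not NE [P1→C gives 8>6; P2→R gives 4>2]
(A,R): NE
(B,P): not NE [P1→D gives 9>4; P2→R gives 7>5]
(B,Q): not NE [P2→R gives 7>6]
(B,R): not NE [P1→C gives 8>7]
(C,P): not NE [P1→D gives 9>6]
(C,Q): not NE [P2→P gives 4>3]
(C,R): not NE [P2→P gives 4>2]
(D,P): not NE [P2→R gives 7>1]
(D,Q): not NE [P1→C gives 8>0; P2→R gives 7>2]
(D,R): not NE [P1→C gives 8>6]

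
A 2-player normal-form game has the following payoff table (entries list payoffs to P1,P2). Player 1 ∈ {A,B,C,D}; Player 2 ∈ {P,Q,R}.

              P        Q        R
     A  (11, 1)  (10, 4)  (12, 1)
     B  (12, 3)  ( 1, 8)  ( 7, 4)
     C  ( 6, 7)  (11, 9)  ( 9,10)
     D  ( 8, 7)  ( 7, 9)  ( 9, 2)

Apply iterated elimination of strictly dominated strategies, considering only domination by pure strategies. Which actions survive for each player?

P1 drop D (A beats it: P:11>8 Q:10>7 R:12>9)
P2 drop P (Q beats it: A:4>1 B:8>3 C:9>7)
P1 drop B (A beats it: Q:10>1 R:12>7)
P1→{A,C} P2→{Q,R}

Survivors P1:{A,C} P2:{Q,R}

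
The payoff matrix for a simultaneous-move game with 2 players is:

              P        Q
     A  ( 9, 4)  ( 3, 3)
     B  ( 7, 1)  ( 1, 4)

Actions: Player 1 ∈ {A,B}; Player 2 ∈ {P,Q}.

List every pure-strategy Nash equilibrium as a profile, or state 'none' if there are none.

(A,P): NE
(A,Q): not NE [P2→P gives 4>3]
(B,P): not NE [P1→A gives 9>7; P2→Q gives 4>1]
(B,Q): not NE [P1→A gives 3>1]

PSNE = {(A,P)}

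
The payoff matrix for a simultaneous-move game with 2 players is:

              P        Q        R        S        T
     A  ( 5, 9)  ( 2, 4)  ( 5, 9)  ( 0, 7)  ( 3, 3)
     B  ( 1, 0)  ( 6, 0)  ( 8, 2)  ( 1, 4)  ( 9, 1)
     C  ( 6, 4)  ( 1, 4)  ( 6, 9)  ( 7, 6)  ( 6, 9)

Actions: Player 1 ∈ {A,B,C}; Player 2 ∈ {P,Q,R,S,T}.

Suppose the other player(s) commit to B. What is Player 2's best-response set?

u_2(P vs B) = 0
u_2(Q vs B) = 0
u_2(R vs B) = 2
u_2(S vs B) = 4
u_2(T vs B) = 1
max payoff 4 at {S}

P2 best: {S}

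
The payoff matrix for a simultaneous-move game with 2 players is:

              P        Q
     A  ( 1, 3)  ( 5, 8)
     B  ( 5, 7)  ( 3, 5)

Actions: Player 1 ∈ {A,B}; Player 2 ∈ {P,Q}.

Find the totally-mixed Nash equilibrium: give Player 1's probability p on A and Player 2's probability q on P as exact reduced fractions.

(p,q) = (2/7, 1/3)

P1 indiff ⇒ q·1+(1-q)·5 = q·5+(1-q)·3 ⇒ q(-4) = (1-q)(-2) ⇒ q = 1/3
P2 indiff ⇒ p·3+(1-p)·7 = p·8+(1-p)·5 ⇒ p(-5) = (1-p)(-2) ⇒ p = 2/7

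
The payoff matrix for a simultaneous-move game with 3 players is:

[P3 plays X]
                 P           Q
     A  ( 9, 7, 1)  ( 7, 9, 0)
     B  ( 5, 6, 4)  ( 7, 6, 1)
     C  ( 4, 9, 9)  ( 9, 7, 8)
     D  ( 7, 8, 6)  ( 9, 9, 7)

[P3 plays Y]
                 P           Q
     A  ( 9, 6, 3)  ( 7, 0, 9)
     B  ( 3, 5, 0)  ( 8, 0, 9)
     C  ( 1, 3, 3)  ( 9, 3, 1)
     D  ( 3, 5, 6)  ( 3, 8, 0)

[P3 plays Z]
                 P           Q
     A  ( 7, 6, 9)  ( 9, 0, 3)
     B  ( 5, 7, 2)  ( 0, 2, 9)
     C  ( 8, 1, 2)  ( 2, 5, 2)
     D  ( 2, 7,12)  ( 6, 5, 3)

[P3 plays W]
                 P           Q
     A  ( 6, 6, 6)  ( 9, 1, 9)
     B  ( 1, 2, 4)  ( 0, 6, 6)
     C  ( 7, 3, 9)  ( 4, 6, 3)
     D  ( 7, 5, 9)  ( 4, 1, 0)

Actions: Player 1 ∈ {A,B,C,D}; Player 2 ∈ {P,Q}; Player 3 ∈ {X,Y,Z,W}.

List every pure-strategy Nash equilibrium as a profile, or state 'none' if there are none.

(A,P,X): not NE [P2→Q gives 9>7; P3→Z gives 9>1]
(A,P,Y): not NE [P3→Z gives 9>3]
(A,P,Z): not NE [P1→C gives 8>7]
(A,P,W): not NE [P1→D gives 7>6; P3→Z gives 9>6]
(A,Q,X): not NE [P1→D gives 9>7; P3→W gives 9>0]
(A,Q,Y): not NE [P1→C gives 9>7; P2→P gives 6>0]
(A,Q,Z): not NE [P2→P gives 6>0; P3→W gives 9>3]
(A,Q,W): not NE [P2→P gives 6>1]
(B,P,X): not NE [P1→A gives 9>5]
(B,P,Y): not NE [P1→A gives 9>3; P3→W gives 4>0]
(B,P,Z): not NE [P1→C gives 8>5; P3→W gives 4>2]
(B,P,W): not NE [P1→D gives 7>1; P2→Q gives 6>2]
(B,Q,X): not NE [P1→D gives 9>7; P3→Z gives 9>1]
(B,Q,Y): not NE [P1→C gives 9>8; P2→P gives 5>0]
(B,Q,Z): not NE [P1→A gives 9>0; P2→P gives 7>2]
(B,Q,W): not NE [P1→A gives 9>0; P3→Z gives 9>6]
(C,P,X): not NE [P1→A gives 9>4]
(C,P,Y): not NE [P1→A gives 9>1; P3→W gives 9>3]
(C,P,Z): not NE [P2→Q gives 5>1; P3→W gives 9>2]
(C,P,W): not NE [P2→Q gives 6>3]
(C,Q,X): not NE [P2→P gives 9>7]
(C,Q,Y): not NE [P3→X gives 8>1]
(C,Q,Z): not NE [P1→A gives 9>2; P3→X gives 8>2]
(C,Q,W): not NE [P1→A gives 9>4; P3→X gives 8>3]
(D,P,X): not NE [P1→A gives 9>7; P2→Q gives 9>8; P3→Z gives 12>6]
(D,P,Y): not NE [P1→A gives 9>3; P2→Q gives 8>5; P3→Z gives 12>6]
(D,P,Z): not NE [P1→C gives 8>2]
(D,P,W): not NE [P3→Z gives 12>9]
(D,Q,X): NE
(D,Q,Y): not NE [P1→C gives 9>3; P3→X gives 7>0]
(D,Q,Z): not NE [P1→A gives 9>6; P2→P gives 7>5; P3→X gives 7>3]
(D,Q,W): not NE [P1→A gives 9>4; P2→P gives 5>1; P3→X gives 7>0]

PSNE = {(D,Q,X)}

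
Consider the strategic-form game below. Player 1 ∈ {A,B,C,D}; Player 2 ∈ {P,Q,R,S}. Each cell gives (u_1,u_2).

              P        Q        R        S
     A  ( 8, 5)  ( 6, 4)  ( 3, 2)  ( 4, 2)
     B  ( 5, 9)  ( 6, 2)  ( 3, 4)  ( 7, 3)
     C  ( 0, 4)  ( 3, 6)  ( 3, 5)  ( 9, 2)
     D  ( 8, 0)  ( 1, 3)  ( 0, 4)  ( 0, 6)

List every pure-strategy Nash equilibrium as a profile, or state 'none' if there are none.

PSNE = {(A,P)}

(A,P): NE
(A,Q): not NE [P2→P gives 5>4]
(A,R): not NE [P2→P gives 5>2]
(A,S): not NE [P1→C gives 9>4; P2→P gives 5>2]
(B,P): not NE [P1→D gives 8>5]
(B,Q): not NE [P2→P gives 9>2]
(B,R): not NE [P2→P gives 9>4]
(B,S): not NE [P1→C gives 9>7; P2→P gives 9>3]
(C,P): not NE [P1→D gives 8>0; P2→Q gives 6>4]
(C,Q): not NE [P1→B gives 6>3]
(C,R): not NE [P2→Q gives 6>5]
(C,S): not NE [P2→Q gives 6>2]
(D,P): not NE [P2→S gives 6>0]
(D,Q): not NE [P1→B gives 6>1; P2→S gives 6>3]
(D,R): not NE [P1→C gives 3>0; P2→S gives 6>4]
(D,S): not NE [P1→C gives 9>0]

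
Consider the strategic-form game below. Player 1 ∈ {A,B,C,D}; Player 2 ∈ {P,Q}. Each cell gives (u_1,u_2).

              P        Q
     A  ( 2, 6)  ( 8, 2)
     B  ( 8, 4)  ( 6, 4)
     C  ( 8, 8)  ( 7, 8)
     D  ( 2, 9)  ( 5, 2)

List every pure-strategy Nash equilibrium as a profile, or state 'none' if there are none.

(A,P): not NE [P1→C gives 8>2]
(A,Q): not NE [P2→P gives 6>2]
(B,P): NE
(B,Q): not NE [P1→A gives 8>6]
(C,P): NE
(C,Q): not NE [P1→A gives 8>7]
(D,P): not NE [P1→C gives 8>2]
(D,Q): not NE [P1→A gives 8>5; P2→P gives 9>2]

PSNE = {(B,P), (C,P)}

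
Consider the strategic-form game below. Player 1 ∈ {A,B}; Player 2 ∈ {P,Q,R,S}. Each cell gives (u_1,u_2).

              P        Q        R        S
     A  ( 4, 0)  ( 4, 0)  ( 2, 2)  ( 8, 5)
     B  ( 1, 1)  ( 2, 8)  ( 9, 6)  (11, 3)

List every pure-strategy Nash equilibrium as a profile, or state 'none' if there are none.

(A,P): not NE [P2→S gives 5>0]
(A,Q): not NE [P2→S gives 5>0]
(A,R): not NE [P1→B gives 9>2; P2→S gives 5>2]
(A,S): not NE [P1→B gives 11>8]
(B,P): not NE [P1→A gives 4>1; P2→Q gives 8>1]
(B,Q): not NE [P1→A gives 4>2]
(B,R): not NE [P2→Q gives 8>6]
(B,S): not NE [P2→Q gives 8>3]

No pure NE.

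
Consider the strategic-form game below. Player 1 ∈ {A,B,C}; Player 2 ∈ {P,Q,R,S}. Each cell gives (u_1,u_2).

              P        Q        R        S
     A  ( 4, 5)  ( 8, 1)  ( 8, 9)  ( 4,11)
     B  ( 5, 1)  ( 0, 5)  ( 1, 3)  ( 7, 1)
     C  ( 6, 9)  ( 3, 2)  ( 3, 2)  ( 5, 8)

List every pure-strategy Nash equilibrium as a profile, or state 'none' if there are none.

(A,P): not NE [P1→C gives 6>4; P2→S gives 11>5]
(A,Q): not NE [P2→S gives 11>1]
(A,R): not NE [P2→S gives 11>9]
(A,S): not NE [P1→B gives 7>4]
(B,P): not NE [P1→C gives 6>5; P2→Q gives 5>1]
(B,Q): not NE [P1→A gives 8>0]
(B,R): not NE [P1→A gives 8>1; P2→Q gives 5>3]
(B,S): not NE [P2→Q gives 5>1]
(C,P): NE
(C,Q): not NE [P1→A gives 8>3; P2→P gives 9>2]
(C,R): not NE [P1→A gives 8>3; P2→P gives 9>2]
(C,S): not NE [P1→B gives 7>5; P2→P gives 9>8]

NE set: (C,P)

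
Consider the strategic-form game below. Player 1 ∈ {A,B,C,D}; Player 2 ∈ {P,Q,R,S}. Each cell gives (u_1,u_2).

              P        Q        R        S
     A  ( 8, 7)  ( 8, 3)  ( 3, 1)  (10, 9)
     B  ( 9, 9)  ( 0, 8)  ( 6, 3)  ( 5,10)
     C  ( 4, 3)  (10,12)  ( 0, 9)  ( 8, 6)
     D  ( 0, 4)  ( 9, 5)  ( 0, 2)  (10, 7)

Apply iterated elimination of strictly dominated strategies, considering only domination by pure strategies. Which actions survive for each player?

IESDS → P1:{A,C,D} P2:{Q,S}

P2 drop P (S beats it: A:9>7 B:10>9 C:6>3 D:7>4)
P2 drop R (Q beats it: A:3>1 B:8>3 C:12>9 D:5>2)
P1 drop B (A beats it: Q:8>0 S:10>5)
P1→{A,C,D} P2→{Q,S}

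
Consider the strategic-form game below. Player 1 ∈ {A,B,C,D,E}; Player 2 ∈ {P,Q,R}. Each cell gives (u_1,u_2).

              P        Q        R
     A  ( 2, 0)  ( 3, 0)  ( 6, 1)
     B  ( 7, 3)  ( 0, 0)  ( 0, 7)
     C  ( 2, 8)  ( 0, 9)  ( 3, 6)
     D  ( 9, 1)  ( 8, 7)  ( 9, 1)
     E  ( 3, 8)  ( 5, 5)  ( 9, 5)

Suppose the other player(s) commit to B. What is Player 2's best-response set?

u_2(P vs B) = 3
u_2(Q vs B) = 0
u_2(R vs B) = 7
max payoff 7 at {R}

P2 best: {R}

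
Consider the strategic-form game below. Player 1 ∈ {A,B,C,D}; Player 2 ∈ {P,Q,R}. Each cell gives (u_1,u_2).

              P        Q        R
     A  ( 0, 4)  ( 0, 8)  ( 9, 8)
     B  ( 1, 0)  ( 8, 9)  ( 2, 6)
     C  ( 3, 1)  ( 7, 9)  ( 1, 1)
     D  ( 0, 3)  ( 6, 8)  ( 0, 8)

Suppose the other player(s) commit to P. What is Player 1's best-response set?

P1 best: {C}

u_1(A vs P) = 0
u_1(B vs P) = 1
u_1(C vs P) = 3
u_1(D vs P) = 0
max payoff 3 at {C}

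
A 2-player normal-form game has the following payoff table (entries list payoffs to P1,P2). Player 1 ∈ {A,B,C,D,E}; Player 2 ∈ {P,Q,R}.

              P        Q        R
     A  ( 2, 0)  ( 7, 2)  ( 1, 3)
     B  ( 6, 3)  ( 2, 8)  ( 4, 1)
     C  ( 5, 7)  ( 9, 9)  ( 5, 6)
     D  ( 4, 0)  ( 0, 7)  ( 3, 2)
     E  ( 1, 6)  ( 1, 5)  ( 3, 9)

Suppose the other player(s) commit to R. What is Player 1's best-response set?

P1 best: {C}

u_1(A vs R) = 1
u_1(B vs R) = 4
u_1(C vs R) = 5
u_1(D vs R) = 3
u_1(E vs R) = 3
max payoff 5 at {C}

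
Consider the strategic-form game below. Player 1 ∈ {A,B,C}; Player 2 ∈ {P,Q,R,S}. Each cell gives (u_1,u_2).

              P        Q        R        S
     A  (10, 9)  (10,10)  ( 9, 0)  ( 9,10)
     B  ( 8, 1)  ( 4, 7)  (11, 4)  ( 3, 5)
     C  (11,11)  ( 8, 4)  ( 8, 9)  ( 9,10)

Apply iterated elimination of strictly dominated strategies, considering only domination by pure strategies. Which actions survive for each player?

P2 drop R (S beats it: A:10>0 B:5>4 C:10>9)
P1 drop B (A beats it: P:10>8 Q:10>4 S:9>3)
P1→{A,C} P2→{P,Q,S}

Survivors P1:{A,C} P2:{P,Q,S}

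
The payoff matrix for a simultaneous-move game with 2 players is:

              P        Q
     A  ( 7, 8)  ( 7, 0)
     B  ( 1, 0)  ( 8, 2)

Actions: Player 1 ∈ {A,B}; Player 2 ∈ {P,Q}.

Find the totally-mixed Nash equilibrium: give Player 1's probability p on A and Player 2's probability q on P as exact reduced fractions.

P1 mixes 1/5 on A; P2 mixes 1/7 on P

P1 indiff ⇒ q·7+(1-q)·7 = q·1+(1-q)·8 ⇒ q(6) = (1-q)(1) ⇒ q = 1/7
P2 indiff ⇒ p·8+(1-p)·0 = p·0+(1-p)·2 ⇒ p(8) = (1-p)(2) ⇒ p = 1/5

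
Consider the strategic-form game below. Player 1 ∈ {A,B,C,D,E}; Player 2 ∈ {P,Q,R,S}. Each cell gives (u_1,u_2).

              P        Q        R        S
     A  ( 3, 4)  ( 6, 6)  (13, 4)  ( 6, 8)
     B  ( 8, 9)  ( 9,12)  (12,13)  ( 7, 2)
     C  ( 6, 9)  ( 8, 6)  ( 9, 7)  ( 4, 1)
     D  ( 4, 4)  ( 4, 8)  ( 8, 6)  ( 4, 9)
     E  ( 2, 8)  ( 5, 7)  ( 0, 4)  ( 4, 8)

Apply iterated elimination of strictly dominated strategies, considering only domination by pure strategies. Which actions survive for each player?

P1 drop C (B beats it: P:8>6 Q:9>8 R:12>9 S:7>4)
P1 drop D (B beats it: P:8>4 Q:9>4 R:12>8 S:7>4)
P1 drop E (A beats it: P:3>2 Q:6>5 R:13>0 S:6>4)
P2 drop P (Q beats it: A:6>4 B:12>9)
P1→{A,B} P2→{Q,R,S}

Remaining: P1:{A,B} P2:{Q,R,S}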